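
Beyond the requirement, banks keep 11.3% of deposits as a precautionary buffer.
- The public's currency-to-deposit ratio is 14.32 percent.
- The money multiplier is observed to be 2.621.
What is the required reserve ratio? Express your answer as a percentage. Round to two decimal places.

Using m = 2.621. Since m = (1 + c)/(c + rr + e), the denominator satisfies c + rr + e = (1 + c)/m = (1 + 0.1432) / 2.621 ≈ 0.436169.
With c = 0.1432 and e = 0.113, the required reserve ratio is 0.436169 − 0.1432 − 0.113 = 0.179969.

18.00%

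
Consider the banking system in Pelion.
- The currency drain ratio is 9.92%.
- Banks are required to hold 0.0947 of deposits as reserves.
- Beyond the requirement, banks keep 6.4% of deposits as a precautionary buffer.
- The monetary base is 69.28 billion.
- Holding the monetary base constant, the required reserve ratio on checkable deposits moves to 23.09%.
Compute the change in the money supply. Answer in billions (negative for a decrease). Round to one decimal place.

Initially m₁ = (1 + 0.0992) / (0.0947 + 0.064 + 0.0992) ≈ 4.2621, so M₁ = 4.2621 × 69.28 ≈ 295.2783 billion.
After the change m₂ = (1 + 0.0992) / (0.2309 + 0.064 + 0.0992) ≈ 2.7891, so M₂ = 2.7891 × 69.28 ≈ 193.2288 billion.
ΔM = M₂ − M₁ = 193.2288 − 295.2783 = -102.0495 billion.

-102.0 billion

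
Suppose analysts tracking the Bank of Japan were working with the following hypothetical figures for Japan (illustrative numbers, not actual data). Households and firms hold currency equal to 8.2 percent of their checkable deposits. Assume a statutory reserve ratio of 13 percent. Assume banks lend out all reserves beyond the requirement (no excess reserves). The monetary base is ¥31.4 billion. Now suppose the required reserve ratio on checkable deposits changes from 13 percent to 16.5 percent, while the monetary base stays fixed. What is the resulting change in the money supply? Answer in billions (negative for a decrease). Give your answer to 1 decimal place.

-22.7 billion

Initially m₁ = (1 + 0.082) / (0.13 + 0.082) ≈ 5.1038, so M₁ = 5.1038 × 31.4 ≈ 160.2593 billion.
After the change m₂ = (1 + 0.082) / (0.165 + 0.082) ≈ 4.3806, so M₂ = 4.3806 × 31.4 ≈ 137.5508 billion.
ΔM = M₂ − M₁ = 137.5508 − 160.2593 = -22.7085 billion.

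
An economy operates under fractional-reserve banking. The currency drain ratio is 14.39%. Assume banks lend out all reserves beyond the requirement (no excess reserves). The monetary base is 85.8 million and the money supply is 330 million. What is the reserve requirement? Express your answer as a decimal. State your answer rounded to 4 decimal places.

0.1535

Using m = M/MB = 330/85.8 ≈ 3.846154. Since m = (1 + c)/(c + rr + e), the denominator satisfies c + rr + e = (1 + c)/m = (1 + 0.1439) / 3.846154 ≈ 0.297414.
With c = 0.1439 and e = 0, the reserve requirement is 0.297414 − 0.1439 − 0 = 0.153514.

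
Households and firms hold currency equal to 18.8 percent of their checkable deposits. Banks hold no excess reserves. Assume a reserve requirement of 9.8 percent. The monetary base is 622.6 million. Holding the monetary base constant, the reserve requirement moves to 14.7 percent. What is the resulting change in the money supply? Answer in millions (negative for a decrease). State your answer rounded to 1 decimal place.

Initially m₁ = (1 + 0.188) / (0.098 + 0.188) ≈ 4.15385, so M₁ = 4.15385 × 622.6 ≈ 2586.187 million.
After the change m₂ = (1 + 0.188) / (0.147 + 0.188) ≈ 3.54627, so M₂ = 3.54627 × 622.6 ≈ 2207.9077 million.
ΔM = M₂ − M₁ = 2207.9077 − 2586.187 = -378.2793 million.

-378.3 million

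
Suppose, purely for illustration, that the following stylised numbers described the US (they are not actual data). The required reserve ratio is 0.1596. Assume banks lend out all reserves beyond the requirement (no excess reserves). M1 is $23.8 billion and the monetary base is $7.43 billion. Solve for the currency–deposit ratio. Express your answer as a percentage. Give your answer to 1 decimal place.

22.2%

Using m = M/MB = 23.8/7.43 ≈ 3.203230. From m = (1 + c)/(c + rr + e), rearranging gives 1 + c = m·(c + rr + e), so c·(1 − m) = m·(rr + e) − 1.
Hence c = [m·(rr + e) − 1]/(1 − m) = [3.203230 × (0.1596 + 0) − 1] / (1 − 3.203230) ≈ 0.221840.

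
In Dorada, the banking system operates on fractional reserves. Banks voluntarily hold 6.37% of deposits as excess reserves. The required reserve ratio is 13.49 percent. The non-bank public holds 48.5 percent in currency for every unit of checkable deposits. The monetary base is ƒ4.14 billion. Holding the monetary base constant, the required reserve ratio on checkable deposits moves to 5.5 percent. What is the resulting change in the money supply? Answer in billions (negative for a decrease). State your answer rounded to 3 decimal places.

Initially m₁ = (1 + 0.485) / (0.1349 + 0.0637 + 0.485) ≈ 2.17232, so M₁ = 2.17232 × 4.14 ≈ 8.9934 billion.
After the change m₂ = (1 + 0.485) / (0.055 + 0.0637 + 0.485) ≈ 2.45983, so M₂ = 2.45983 × 4.14 ≈ 10.1837 billion.
ΔM = M₂ − M₁ = 10.1837 − 8.9934 = 1.1903 billion.

ƒ1.190 billion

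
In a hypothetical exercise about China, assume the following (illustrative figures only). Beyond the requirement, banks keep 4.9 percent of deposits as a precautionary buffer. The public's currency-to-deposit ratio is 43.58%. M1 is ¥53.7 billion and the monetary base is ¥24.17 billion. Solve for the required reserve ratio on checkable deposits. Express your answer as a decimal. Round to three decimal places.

Using m = M/MB = 53.7/24.17 ≈ 2.221763. Since m = (1 + c)/(c + rr + e), the denominator satisfies c + rr + e = (1 + c)/m = (1 + 0.4358) / 2.221763 ≈ 0.646244.
With c = 0.4358 and e = 0.049, the required reserve ratio on checkable deposits is 0.646244 − 0.4358 − 0.049 = 0.161444.

0.161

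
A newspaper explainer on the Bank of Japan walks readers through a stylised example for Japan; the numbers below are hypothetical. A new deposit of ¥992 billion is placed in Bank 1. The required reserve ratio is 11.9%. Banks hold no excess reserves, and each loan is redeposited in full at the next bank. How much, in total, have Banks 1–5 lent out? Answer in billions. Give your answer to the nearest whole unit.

Bank i lends (1 − rr)^i of the original deposit: Bank 1 lends 992·0.8810 = 873.9520, Bank 2 lends 992·0.8810² ≈ 769.9517, and so on.
Summing a geometric series: total = 992·[0.8810·(1 − 0.8810^5) / (1 − 0.8810)] ≈ 3446.3290 billion.

¥3446 billion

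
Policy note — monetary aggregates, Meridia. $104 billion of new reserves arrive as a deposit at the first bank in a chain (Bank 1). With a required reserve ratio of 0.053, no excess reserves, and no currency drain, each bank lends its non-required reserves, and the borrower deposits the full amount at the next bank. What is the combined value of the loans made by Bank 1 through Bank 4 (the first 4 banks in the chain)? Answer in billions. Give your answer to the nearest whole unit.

Bank i lends (1 − rr)^i of the original deposit: Bank 1 lends 104·0.9470 = 98.4880, Bank 2 lends 104·0.9470² ≈ 93.2681, and so on.
Summing a geometric series: total = 104·[0.9470·(1 − 0.9470^4) / (1 − 0.9470)] ≈ 363.7248 billion.

$364 billion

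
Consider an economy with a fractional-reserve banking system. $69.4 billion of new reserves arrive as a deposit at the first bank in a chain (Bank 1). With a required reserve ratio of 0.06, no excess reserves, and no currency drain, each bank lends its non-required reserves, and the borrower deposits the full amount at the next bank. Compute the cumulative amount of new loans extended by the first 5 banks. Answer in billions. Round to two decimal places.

Bank i lends (1 − rr)^i of the original deposit: Bank 1 lends 69.4·0.9400 = 65.2360, Bank 2 lends 69.4·0.9400² ≈ 61.3218, and so on.
Summing a geometric series: total = 69.4·[0.9400·(1 − 0.9400^5) / (1 − 0.9400)] ≈ 289.3173 billion.

$289.32 billion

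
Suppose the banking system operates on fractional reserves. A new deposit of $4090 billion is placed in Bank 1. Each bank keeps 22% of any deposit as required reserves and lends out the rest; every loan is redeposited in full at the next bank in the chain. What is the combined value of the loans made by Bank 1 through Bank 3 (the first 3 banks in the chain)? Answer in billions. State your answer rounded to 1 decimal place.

$7619.5 billion

Bank i lends (1 − rr)^i of the original deposit: Bank 1 lends 4090·0.7800 = 3190.2000, Bank 2 lends 4090·0.7800² = 2488.3560, and so on.
Summing a geometric series: total = 4090·[0.7800·(1 − 0.7800^3) / (1 − 0.7800)] ≈ 7619.4737 billion.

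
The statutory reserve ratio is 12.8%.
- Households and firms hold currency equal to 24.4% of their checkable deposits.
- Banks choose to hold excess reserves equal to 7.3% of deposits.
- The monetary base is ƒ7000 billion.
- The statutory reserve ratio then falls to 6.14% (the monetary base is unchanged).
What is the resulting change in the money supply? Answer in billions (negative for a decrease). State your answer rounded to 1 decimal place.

Initially m₁ = (1 + 0.244) / (0.128 + 0.073 + 0.244) ≈ 2.795506, so M₁ = 2.795506 × 7000 = 19568.542 billion.
After the change m₂ = (1 + 0.244) / (0.0614 + 0.073 + 0.244) ≈ 3.287526, so M₂ = 3.287526 × 7000 = 23012.682 billion.
ΔM = M₂ − M₁ = 23012.682 − 19568.542 = 3444.14 billion.

ƒ3444.1 billion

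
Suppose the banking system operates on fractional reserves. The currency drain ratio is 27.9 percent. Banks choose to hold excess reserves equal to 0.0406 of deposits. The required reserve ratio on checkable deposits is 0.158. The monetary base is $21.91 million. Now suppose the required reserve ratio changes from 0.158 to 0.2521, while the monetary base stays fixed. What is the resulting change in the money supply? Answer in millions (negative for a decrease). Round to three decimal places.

Initially m₁ = (1 + 0.279) / (0.158 + 0.0406 + 0.279) ≈ 2.677973, so M₁ = 2.677973 × 21.91 ≈ 58.6744 million.
After the change m₂ = (1 + 0.279) / (0.2521 + 0.0406 + 0.279) ≈ 2.237187, so M₂ = 2.237187 × 21.91 ≈ 49.0168 million.
ΔM = M₂ − M₁ = 49.0168 − 58.6744 = -9.6576 million.

-9.658 million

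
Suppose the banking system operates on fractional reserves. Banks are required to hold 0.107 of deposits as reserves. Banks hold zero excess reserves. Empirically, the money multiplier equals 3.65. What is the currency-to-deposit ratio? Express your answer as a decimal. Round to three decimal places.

0.230

Using m = 3.65. From m = (1 + c)/(c + rr + e), rearranging gives 1 + c = m·(c + rr + e), so c·(1 − m) = m·(rr + e) − 1.
Hence c = [m·(rr + e) − 1]/(1 − m) = [3.65 × (0.107 + 0) − 1] / (1 − 3.65) ≈ 0.229981.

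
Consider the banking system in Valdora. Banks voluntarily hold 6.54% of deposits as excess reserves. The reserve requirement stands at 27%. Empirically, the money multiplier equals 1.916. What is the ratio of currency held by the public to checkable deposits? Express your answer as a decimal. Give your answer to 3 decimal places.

0.390

Using m = 1.916. From m = (1 + c)/(c + rr + e), rearranging gives 1 + c = m·(c + rr + e), so c·(1 − m) = m·(rr + e) − 1.
Hence c = [m·(rr + e) − 1]/(1 − m) = [1.916 × (0.27 + 0.0654) − 1] / (1 − 1.916) ≈ 0.390146.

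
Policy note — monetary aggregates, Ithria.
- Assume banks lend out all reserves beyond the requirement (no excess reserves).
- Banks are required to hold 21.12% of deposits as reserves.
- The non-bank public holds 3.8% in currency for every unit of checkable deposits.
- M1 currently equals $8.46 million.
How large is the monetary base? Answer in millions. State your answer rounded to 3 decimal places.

The money multiplier is m = (1 + c) / (rr + c) = (1 + 0.038) / (0.2112 + 0.038) ≈ 4.16533.
MB = M / m = 8.46 / 4.16533 ≈ 2.0311 million.

$2.031 million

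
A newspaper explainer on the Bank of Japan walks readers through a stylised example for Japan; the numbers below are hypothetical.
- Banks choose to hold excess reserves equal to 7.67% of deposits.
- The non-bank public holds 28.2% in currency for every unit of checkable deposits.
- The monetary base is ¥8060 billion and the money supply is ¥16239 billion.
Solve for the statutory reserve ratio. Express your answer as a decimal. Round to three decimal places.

0.278

Using m = M/MB = 16239/8060 ≈ 2.014764. Since m = (1 + c)/(c + rr + e), the denominator satisfies c + rr + e = (1 + c)/m = (1 + 0.282) / 2.014764 ≈ 0.636303.
With c = 0.282 and e = 0.0767, the statutory reserve ratio is 0.636303 − 0.282 − 0.0767 = 0.277603.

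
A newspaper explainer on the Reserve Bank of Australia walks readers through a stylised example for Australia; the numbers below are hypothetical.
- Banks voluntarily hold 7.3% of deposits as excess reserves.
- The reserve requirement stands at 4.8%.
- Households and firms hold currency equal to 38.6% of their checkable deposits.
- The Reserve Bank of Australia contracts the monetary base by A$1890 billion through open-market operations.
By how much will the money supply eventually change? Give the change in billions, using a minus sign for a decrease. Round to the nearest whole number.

The money multiplier is m = (1 + c) / (rr + e + c) = (1 + 0.386) / (0.048 + 0.073 + 0.386) ≈ 2.73373.
The sale removes 1890 billion of base, so ΔM = m × ΔMB = 2.73373 × (−1890) = -5166.7497 billion.

-5167 billion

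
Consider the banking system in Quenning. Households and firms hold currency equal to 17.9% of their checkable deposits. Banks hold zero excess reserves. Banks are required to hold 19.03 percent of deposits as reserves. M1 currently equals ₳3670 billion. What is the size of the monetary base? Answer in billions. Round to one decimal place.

The money multiplier is m = (1 + c) / (rr + c) = (1 + 0.179) / (0.1903 + 0.179) ≈ 3.192526.
MB = M / m = 3670 / 3.192526 ≈ 1149.5599 billion.

₳1149.6 billion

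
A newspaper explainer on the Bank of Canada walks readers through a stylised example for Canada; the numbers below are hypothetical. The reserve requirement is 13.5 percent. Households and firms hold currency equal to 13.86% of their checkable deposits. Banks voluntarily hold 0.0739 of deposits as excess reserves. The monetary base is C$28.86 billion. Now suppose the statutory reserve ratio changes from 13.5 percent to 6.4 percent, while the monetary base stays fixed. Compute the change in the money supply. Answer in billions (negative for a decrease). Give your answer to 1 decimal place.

Initially m₁ = (1 + 0.1386) / (0.135 + 0.0739 + 0.1386) ≈ 3.2765, so M₁ = 3.2765 × 28.86 ≈ 94.5598 billion.
After the change m₂ = (1 + 0.1386) / (0.064 + 0.0739 + 0.1386) ≈ 4.1179, so M₂ = 4.1179 × 28.86 ≈ 118.8426 billion.
ΔM = M₂ − M₁ = 118.8426 − 94.5598 = 24.2828 billion.

C$24.3 billion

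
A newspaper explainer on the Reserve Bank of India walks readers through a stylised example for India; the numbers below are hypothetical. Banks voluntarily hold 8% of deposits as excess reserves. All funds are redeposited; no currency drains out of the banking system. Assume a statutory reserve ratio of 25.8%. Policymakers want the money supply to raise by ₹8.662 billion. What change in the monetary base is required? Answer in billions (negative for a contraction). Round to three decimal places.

The money multiplier is m = 1 / (rr + e) = 1 / (0.258 + 0.08) ≈ 2.95858.
ΔMB = ΔM / m = (+8.662) / 2.95858 ≈ 2.9278 billion.

₹2.928 billion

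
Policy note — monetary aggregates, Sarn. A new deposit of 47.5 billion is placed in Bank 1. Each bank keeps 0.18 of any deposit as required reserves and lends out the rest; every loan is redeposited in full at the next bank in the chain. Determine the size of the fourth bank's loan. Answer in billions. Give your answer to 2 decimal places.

Each bank lends a fraction (1 − rr) = 0.8200 of the deposit it receives, so Bank 4 receives 47.5·0.8200^3 and lends 47.5·0.8200^4 ≈ 21.4758 billion.

21.48 billion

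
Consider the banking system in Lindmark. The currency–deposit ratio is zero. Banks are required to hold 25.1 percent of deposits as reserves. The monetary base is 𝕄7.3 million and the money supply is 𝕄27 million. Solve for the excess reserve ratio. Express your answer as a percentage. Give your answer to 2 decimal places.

Using m = M/MB = 27/7.3 ≈ 3.698630. Since m = (1 + c)/(c + rr + e), the denominator satisfies c + rr + e = (1 + c)/m = (1 + 0) / 3.698630 ≈ 0.270370.
With c = 0 and rr = 0.251, the excess reserve ratio is 0.270370 − 0 − 0.251 = 0.01937.

1.94%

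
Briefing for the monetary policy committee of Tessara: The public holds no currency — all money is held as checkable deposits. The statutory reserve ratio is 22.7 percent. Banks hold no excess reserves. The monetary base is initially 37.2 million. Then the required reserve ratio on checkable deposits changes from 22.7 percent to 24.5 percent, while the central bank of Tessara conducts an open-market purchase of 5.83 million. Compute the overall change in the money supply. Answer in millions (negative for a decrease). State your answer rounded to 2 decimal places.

11.76 million

Before: m₁ = 1 / (0.227) ≈ 4.40529, MB₁ = 37.2, so M₁ = 4.40529 × 37.2 ≈ 163.8768 million.
After: m₂ = 1 / (0.245) ≈ 4.08163, MB₂ = 37.2 + 5.83 = 43.03, so M₂ = 4.08163 × 43.03 ≈ 175.6325 million.
ΔM = M₂ − M₁ = 175.6325 − 163.8768 = 11.7557 million.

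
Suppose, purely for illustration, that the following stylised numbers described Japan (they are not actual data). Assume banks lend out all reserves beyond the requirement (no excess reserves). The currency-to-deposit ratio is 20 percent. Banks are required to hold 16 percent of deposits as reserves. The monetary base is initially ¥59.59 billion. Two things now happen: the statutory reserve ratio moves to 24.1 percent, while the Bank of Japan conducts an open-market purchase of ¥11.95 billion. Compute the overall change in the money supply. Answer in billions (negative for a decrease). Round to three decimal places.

-3.967 billion

Before: m₁ = (1 + 0.2) / (0.16 + 0.2) ≈ 3.333333, MB₁ = 59.59, so M₁ = 3.333333 × 59.59 ≈ 198.6333 billion.
After: m₂ = (1 + 0.2) / (0.241 + 0.2) ≈ 2.721088, MB₂ = 59.59 + 11.95 = 71.54, so M₂ = 2.721088 × 71.54 ≈ 194.6666 billion.
ΔM = M₂ − M₁ = 194.6666 − 198.6333 = -3.9667 billion.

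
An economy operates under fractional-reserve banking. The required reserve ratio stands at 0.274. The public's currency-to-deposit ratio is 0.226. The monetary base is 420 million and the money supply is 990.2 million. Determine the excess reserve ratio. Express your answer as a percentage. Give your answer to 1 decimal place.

2.0%

Using m = M/MB = 990.2/420 ≈ 2.357619. Since m = (1 + c)/(c + rr + e), the denominator satisfies c + rr + e = (1 + c)/m = (1 + 0.226) / 2.357619 ≈ 0.520016.
With c = 0.226 and rr = 0.274, the excess reserve ratio is 0.520016 − 0.226 − 0.274 = 0.020016.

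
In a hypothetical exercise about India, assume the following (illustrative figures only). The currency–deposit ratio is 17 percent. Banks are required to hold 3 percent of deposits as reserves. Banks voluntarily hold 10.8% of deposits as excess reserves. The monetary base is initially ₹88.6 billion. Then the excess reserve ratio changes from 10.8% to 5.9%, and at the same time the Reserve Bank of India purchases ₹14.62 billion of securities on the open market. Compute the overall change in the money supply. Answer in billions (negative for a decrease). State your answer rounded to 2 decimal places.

₹129.72 billion

Before: m₁ = (1 + 0.17) / (0.03 + 0.108 + 0.17) ≈ 3.798701, MB₁ = 88.6, so M₁ = 3.798701 × 88.6 ≈ 336.5649 billion.
After: m₂ = (1 + 0.17) / (0.03 + 0.059 + 0.17) ≈ 4.517375, MB₂ = 88.6 + 14.62 = 103.22, so M₂ = 4.517375 × 103.22 ≈ 466.2834 billion.
ΔM = M₂ − M₁ = 466.2834 − 336.5649 = 129.7185 billion.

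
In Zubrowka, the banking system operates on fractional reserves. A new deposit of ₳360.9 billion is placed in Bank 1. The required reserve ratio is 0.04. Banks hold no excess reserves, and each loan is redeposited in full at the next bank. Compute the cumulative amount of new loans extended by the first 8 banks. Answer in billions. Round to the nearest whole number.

₳2413 billion

Bank i lends (1 − rr)^i of the original deposit: Bank 1 lends 360.9·0.9600 = 346.4640, Bank 2 lends 360.9·0.9600² ≈ 332.6054, and so on.
Summing a geometric series: total = 360.9·[0.9600·(1 − 0.9600^8) / (1 − 0.9600)] ≈ 2413.2120 billion.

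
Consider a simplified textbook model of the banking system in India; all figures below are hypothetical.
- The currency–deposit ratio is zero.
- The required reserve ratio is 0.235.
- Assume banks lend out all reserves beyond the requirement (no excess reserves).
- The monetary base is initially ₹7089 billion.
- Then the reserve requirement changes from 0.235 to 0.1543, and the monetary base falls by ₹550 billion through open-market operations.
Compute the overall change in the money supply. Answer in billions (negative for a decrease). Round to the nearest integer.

₹12213 billion

Before: m₁ = 1 / (0.235) ≈ 4.25532, MB₁ = 7089, so M₁ = 4.25532 × 7089 ≈ 30165.9635 billion.
After: m₂ = 1 / (0.1543) ≈ 6.48088, MB₂ = 7089 − 550 = 6539, so M₂ = 6.48088 × 6539 ≈ 42378.4743 billion.
ΔM = M₂ − M₁ = 42378.4743 − 30165.9635 = 12212.5108 billion.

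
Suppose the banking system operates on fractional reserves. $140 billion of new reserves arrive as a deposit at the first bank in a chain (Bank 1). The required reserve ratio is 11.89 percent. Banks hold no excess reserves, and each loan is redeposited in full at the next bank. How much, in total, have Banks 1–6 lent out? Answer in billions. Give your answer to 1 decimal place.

Bank i lends (1 − rr)^i of the original deposit: Bank 1 lends 140·0.8811 = 123.3540, Bank 2 lends 140·0.8811² ≈ 108.6872, and so on.
Summing a geometric series: total = 140·[0.8811·(1 − 0.8811^6) / (1 − 0.8811)] ≈ 552.0345 billion.

$552.0 billion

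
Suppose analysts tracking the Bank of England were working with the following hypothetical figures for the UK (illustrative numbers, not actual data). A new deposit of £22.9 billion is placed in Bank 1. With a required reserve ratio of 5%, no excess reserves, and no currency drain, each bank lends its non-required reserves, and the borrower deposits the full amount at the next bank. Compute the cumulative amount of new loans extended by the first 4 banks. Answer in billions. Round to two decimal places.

£80.71 billion

Bank i lends (1 − rr)^i of the original deposit: Bank 1 lends 22.9·0.9500 = 21.7550, Bank 2 lends 22.9·0.9500² ≈ 20.6672, and so on.
Summing a geometric series: total = 22.9·[0.9500·(1 − 0.9500^4) / (1 − 0.9500)] ≈ 80.7083 billion.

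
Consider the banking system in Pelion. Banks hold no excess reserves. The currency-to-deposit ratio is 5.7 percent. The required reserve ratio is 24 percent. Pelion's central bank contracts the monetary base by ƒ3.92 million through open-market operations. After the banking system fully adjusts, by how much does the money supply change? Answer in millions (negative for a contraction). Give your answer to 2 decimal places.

The money multiplier is m = (1 + c) / (rr + c) = (1 + 0.057) / (0.24 + 0.057) ≈ 3.5589.
The sale removes 3.92 million of base, so ΔM = m × ΔMB = 3.5589 × (−3.92) ≈ -13.9509 million.

-13.95 million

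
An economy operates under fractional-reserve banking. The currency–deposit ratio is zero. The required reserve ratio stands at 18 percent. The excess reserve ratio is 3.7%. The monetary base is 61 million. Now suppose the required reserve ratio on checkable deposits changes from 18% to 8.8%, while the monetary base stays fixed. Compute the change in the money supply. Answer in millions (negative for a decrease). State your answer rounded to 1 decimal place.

206.9 million

Initially m₁ = 1 / (0.18 + 0.037) ≈ 4.6083, so M₁ = 4.6083 × 61 = 281.1063 million.
After the change m₂ = 1 / (0.088 + 0.037) = 8, so M₂ = 8 × 61 = 488 million.
ΔM = M₂ − M₁ = 488 − 281.1063 = 206.8937 million.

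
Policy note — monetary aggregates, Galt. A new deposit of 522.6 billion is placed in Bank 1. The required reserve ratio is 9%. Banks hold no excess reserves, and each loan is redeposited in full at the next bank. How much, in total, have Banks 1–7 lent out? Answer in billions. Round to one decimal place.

2553.5 billion

Bank i lends (1 − rr)^i of the original deposit: Bank 1 lends 522.6·0.9100 = 475.5660, Bank 2 lends 522.6·0.9100² ≈ 432.7651, and so on.
Summing a geometric series: total = 522.6·[0.9100·(1 − 0.9100^7) / (1 − 0.9100)] ≈ 2553.4670 billion.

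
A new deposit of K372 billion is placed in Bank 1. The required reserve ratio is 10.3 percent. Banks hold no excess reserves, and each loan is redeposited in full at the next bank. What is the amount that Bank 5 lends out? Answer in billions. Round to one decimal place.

K216.0 billion

Each bank lends a fraction (1 − rr) = 0.8970 of the deposit it receives, so Bank 5 receives 372·0.8970^4 and lends 372·0.8970^5 ≈ 216.0256 billion.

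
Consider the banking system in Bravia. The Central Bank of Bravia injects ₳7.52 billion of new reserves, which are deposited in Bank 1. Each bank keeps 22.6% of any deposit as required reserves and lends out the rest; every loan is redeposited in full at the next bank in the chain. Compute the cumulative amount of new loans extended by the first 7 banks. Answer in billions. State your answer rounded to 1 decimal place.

₳21.5 billion

Bank i lends (1 − rr)^i of the original deposit: Bank 1 lends 7.52·0.7740 ≈ 5.8205, Bank 2 lends 7.52·0.7740² ≈ 4.5051, and so on.
Summing a geometric series: total = 7.52·[0.7740·(1 − 0.7740^7) / (1 − 0.7740)] ≈ 21.4685 billion.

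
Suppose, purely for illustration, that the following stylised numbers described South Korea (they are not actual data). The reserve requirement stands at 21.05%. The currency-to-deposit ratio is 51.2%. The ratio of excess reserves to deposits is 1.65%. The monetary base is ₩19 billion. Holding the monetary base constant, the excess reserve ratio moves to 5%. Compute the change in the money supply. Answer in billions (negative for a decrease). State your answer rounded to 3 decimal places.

Initially m₁ = (1 + 0.512) / (0.2105 + 0.0165 + 0.512) ≈ 2.046008, so M₁ = 2.046008 × 19 ≈ 38.8742 billion.
After the change m₂ = (1 + 0.512) / (0.2105 + 0.05 + 0.512) ≈ 1.957282, so M₂ = 1.957282 × 19 ≈ 37.1884 billion.
ΔM = M₂ − M₁ = 37.1884 − 38.8742 = -1.6858 billion.

-1.686 billion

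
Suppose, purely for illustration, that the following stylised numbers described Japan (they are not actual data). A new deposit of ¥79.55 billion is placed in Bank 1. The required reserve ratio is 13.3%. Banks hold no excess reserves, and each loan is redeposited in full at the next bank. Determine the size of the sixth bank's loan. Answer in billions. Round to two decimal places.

Each bank lends a fraction (1 − rr) = 0.8670 of the deposit it receives, so Bank 6 receives 79.55·0.8670^5 and lends 79.55·0.8670^6 ≈ 33.7874 billion.

¥33.79 billion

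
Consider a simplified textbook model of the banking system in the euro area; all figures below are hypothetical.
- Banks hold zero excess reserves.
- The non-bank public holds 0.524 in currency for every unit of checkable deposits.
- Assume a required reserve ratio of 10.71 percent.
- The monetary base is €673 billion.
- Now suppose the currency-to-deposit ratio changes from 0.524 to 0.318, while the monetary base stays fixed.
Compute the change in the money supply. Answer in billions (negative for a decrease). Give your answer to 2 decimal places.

Initially m₁ = (1 + 0.524) / (0.1071 + 0.524) ≈ 2.414831, so M₁ = 2.414831 × 673 ≈ 1625.1813 billion.
After the change m₂ = (1 + 0.318) / (0.1071 + 0.318) ≈ 3.100447, so M₂ = 3.100447 × 673 ≈ 2086.6008 billion.
ΔM = M₂ − M₁ = 2086.6008 − 1625.1813 = 461.4195 billion.

€461.42 billion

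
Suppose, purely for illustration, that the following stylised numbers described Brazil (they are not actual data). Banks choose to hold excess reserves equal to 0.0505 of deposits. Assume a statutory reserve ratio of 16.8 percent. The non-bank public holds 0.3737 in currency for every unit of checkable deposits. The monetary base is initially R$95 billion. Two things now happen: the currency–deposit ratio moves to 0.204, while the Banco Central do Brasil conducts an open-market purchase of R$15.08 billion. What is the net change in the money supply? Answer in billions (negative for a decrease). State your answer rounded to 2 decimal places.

R$93.33 billion

Before: m₁ = (1 + 0.3737) / (0.168 + 0.0505 + 0.3737) ≈ 2.319656, MB₁ = 95, so M₁ = 2.319656 × 95 ≈ 220.3673 billion.
After: m₂ = (1 + 0.204) / (0.168 + 0.0505 + 0.204) ≈ 2.849704, MB₂ = 95 + 15.08 = 110.08, so M₂ = 2.849704 × 110.08 ≈ 313.6954 billion.
ΔM = M₂ − M₁ = 313.6954 − 220.3673 = 93.3281 billion.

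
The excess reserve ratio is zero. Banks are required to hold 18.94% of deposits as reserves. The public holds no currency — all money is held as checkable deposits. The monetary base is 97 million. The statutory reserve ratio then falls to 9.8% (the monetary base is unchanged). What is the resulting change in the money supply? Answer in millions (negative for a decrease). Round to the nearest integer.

Initially m₁ = 1 / (0.1894) ≈ 5.2798, so M₁ = 5.2798 × 97 = 512.1406 million.
After the change m₂ = 1 / (0.098) ≈ 10.2041, so M₂ = 10.2041 × 97 = 989.7977 million.
ΔM = M₂ − M₁ = 989.7977 − 512.1406 = 477.6571 million.

478 million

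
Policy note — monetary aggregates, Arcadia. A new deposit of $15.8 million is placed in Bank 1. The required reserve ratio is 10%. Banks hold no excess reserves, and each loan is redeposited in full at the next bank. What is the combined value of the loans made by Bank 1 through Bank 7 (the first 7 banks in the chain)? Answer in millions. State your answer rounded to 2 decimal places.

Bank i lends (1 − rr)^i of the original deposit: Bank 1 lends 15.8·0.9000 = 14.2200, Bank 2 lends 15.8·0.9000² = 12.7980, and so on.
Summing a geometric series: total = 15.8·[0.9000·(1 − 0.9000^7) / (1 − 0.9000)] ≈ 74.1862 million.

$74.19 million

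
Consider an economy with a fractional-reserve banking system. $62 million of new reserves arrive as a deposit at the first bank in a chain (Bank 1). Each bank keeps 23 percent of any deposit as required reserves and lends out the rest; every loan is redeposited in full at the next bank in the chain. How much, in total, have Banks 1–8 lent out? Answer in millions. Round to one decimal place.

Bank i lends (1 − rr)^i of the original deposit: Bank 1 lends 62·0.7700 = 47.7400, Bank 2 lends 62·0.7700² = 36.7598, and so on.
Summing a geometric series: total = 62·[0.7700·(1 − 0.7700^8) / (1 − 0.7700)] ≈ 181.9156 million.

$181.9 million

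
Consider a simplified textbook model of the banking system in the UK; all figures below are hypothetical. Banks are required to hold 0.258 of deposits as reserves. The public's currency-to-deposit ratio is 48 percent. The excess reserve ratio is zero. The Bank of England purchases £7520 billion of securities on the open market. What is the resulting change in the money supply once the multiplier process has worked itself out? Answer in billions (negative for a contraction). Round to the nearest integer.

The money multiplier is m = (1 + c) / (rr + c) = (1 + 0.48) / (0.258 + 0.48) ≈ 2.00542.
The purchase adds 7520 billion of base, so ΔM = m × ΔMB = 2.00542 × (+7520) = 15080.7584 billion.

£15081 billion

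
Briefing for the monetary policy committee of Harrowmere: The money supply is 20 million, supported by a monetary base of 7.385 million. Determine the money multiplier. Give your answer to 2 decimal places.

The money multiplier is m = M / MB = 20 / 7.385 ≈ 2.70819.

2.71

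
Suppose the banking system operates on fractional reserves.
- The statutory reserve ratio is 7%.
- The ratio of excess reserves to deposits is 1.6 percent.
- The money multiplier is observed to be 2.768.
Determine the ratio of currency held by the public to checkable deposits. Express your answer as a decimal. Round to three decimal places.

0.431

Using m = 2.768. From m = (1 + c)/(c + rr + e), rearranging gives 1 + c = m·(c + rr + e), so c·(1 − m) = m·(rr + e) − 1.
Hence c = [m·(rr + e) − 1]/(1 − m) = [2.768 × (0.07 + 0.016) − 1] / (1 − 2.768) ≈ 0.430968.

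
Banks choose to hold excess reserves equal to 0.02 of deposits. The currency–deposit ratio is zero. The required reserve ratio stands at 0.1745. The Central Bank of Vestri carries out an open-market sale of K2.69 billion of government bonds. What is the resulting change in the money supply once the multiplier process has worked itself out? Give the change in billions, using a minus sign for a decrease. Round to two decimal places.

The money multiplier is m = 1 / (rr + e) = 1 / (0.1745 + 0.02) ≈ 5.1414.
The sale removes 2.69 billion of base, so ΔM = m × ΔMB = 5.1414 × (−2.69) ≈ -13.8304 billion.

-13.83 billion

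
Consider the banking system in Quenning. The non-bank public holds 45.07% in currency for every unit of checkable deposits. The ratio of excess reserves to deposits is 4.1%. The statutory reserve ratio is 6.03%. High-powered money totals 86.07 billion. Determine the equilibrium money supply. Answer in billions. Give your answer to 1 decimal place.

226.2 billion

The money multiplier is m = (1 + c) / (rr + e + c) = (1 + 0.4507) / (0.0603 + 0.041 + 0.4507) ≈ 2.6281.
So M = m × MB = 2.6281 × 86.07 ≈ 226.2006 billion.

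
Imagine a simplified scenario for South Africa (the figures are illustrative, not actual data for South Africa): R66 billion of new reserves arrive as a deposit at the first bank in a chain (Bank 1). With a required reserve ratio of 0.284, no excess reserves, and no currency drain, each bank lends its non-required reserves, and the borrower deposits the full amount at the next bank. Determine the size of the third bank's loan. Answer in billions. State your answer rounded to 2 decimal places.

Each bank lends a fraction (1 − rr) = 0.7160 of the deposit it receives, so Bank 3 receives 66·0.7160^2 and lends 66·0.7160^3 ≈ 24.2261 billion.

R24.23 billion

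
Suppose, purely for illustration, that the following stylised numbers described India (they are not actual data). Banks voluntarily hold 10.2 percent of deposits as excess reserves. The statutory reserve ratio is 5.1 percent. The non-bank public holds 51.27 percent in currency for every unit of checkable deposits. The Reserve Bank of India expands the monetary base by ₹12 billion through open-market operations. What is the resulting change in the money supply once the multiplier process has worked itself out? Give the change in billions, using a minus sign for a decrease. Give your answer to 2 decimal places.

The money multiplier is m = (1 + c) / (rr + e + c) = (1 + 0.5127) / (0.051 + 0.102 + 0.5127) ≈ 2.27234.
The purchase adds 12 billion of base, so ΔM = m × ΔMB = 2.27234 × (+12) ≈ 27.2681 billion.

₹27.27 billion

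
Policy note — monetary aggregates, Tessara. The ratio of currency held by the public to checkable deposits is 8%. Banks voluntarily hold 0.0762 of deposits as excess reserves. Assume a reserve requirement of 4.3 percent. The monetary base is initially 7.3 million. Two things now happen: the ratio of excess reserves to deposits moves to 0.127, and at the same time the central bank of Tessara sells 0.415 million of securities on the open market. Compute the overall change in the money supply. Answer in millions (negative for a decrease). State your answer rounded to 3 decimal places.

Before: m₁ = (1 + 0.08) / (0.043 + 0.0762 + 0.08) ≈ 5.42169, MB₁ = 7.3, so M₁ = 5.42169 × 7.3 ≈ 39.5783 million.
After: m₂ = (1 + 0.08) / (0.043 + 0.127 + 0.08) = 4.32, MB₂ = 7.3 − 0.415 = 6.885, so M₂ = 4.32 × 6.885 = 29.7432 million.
ΔM = M₂ − M₁ = 29.7432 − 39.5783 = -9.8351 million.

-9.835 million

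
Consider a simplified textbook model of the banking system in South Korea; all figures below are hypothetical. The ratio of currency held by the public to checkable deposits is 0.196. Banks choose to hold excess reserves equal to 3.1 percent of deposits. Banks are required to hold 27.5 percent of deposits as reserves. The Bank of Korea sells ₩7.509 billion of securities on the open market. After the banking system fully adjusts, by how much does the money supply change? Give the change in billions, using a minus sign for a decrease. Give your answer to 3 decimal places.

-17.890 billion

The money multiplier is m = (1 + c) / (rr + e + c) = (1 + 0.196) / (0.275 + 0.031 + 0.196) ≈ 2.38247.
The sale removes 7.509 billion of base, so ΔM = m × ΔMB = 2.38247 × (−7.509) ≈ -17.89 billion.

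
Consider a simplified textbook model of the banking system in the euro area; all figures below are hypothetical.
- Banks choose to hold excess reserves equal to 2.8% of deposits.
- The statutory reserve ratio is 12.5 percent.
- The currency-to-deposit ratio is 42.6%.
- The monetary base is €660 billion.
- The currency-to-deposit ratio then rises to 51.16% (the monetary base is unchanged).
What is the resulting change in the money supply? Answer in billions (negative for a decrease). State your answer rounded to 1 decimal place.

Initially m₁ = (1 + 0.426) / (0.125 + 0.028 + 0.426) ≈ 2.46287, so M₁ = 2.46287 × 660 = 1625.4942 billion.
After the change m₂ = (1 + 0.5116) / (0.125 + 0.028 + 0.5116) ≈ 2.27445, so M₂ = 2.27445 × 660 = 1501.137 billion.
ΔM = M₂ − M₁ = 1501.137 − 1625.4942 = -124.3572 billion.

-124.4 billion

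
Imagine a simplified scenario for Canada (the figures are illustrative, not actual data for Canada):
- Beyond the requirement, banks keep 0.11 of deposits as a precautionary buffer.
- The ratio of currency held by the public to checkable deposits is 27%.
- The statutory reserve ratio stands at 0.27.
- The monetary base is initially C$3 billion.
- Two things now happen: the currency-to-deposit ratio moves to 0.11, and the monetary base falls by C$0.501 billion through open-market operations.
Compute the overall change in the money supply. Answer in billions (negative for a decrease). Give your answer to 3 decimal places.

-0.201 billion

Before: m₁ = (1 + 0.27) / (0.27 + 0.11 + 0.27) ≈ 1.95385, MB₁ = 3, so M₁ = 1.95385 × 3 ≈ 5.8616 billion.
After: m₂ = (1 + 0.11) / (0.27 + 0.11 + 0.11) ≈ 2.26531, MB₂ = 3 − 0.501 = 2.499, so M₂ = 2.26531 × 2.499 ≈ 5.661 billion.
ΔM = M₂ − M₁ = 5.661 − 5.8616 = -0.2006 billion.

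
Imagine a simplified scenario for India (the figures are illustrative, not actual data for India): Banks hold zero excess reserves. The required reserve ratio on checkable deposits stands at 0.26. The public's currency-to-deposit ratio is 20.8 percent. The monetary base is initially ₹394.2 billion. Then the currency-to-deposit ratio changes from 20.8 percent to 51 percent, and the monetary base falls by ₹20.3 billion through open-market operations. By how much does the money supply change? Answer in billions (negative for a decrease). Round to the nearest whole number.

Before: m₁ = (1 + 0.208) / (0.26 + 0.208) ≈ 2.5812, MB₁ = 394.2, so M₁ = 2.5812 × 394.2 ≈ 1017.509 billion.
After: m₂ = (1 + 0.51) / (0.26 + 0.51) ≈ 1.9610, MB₂ = 394.2 − 20.3 = 373.9, so M₂ = 1.9610 × 373.9 = 733.2179 billion.
ΔM = M₂ − M₁ = 733.2179 − 1017.509 = -284.2911 billion.

-284 billion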